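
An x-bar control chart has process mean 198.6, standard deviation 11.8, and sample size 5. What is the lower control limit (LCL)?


LCL = 198.6 - 3 * 11.8 / sqrt(5)

182.77


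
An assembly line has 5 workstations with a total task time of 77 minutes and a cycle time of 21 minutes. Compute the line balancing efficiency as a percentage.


Formula: Efficiency = Sum of Task Times / (N_stations * CT) * 100
Total station capacity = 5 stations * 21 min = 105 min
Efficiency = 77 / 105 * 100 = 73.3%

73.3%


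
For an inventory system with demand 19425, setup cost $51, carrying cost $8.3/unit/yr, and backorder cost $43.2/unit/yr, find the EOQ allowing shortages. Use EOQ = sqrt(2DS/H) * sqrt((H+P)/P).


Formula: EOQ* = sqrt(2DS/H) * sqrt((H+P)/P)
Base EOQ = sqrt(2*19425*51/8.3) = 488.59 units
Correction = sqrt((8.3+43.2)/43.2) = 1.09185
EOQ* = 488.59 * 1.09185 = 533.5 units

533.5 units


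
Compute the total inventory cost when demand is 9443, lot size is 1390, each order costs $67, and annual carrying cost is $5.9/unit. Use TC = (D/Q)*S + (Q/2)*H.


TC = 9443/1390 * 67 + 1390/2 * 5.9

$4555.67


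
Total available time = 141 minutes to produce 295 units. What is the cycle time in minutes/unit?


Formula: CT = Available Time / Number of Units
CT = 141 min / 295 units
CT = 0.48 min/unit

0.48 min/unit


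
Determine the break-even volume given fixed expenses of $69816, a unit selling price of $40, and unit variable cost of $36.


Formula: BEQ = Fixed Costs / (Price - Variable Cost)
Contribution margin = $40 - $36 = $4/unit
BEQ = ceil($69816 / $4/unit) = ceil(17454.0) = 17454 units

17454 units


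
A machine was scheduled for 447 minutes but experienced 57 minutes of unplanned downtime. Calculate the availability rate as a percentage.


Formula: Availability = (Planned Time - Downtime) / Planned Time * 100
Uptime = 447 - 57 = 390 min
Availability = 390 / 447 * 100 = 87.2%

87.2%


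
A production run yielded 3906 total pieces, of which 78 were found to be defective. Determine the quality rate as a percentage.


Formula: Quality Rate = Good Pieces / Total Pieces * 100
Good pieces = 3906 - 78 = 3828
QR = 3828 / 3906 * 100 = 98.0%

98.0%


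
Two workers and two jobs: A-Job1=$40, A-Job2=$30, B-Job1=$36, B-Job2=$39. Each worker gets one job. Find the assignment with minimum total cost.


Option 1: A->1 + B->2 = $40 + $39 = $79
Option 2: A->2 + B->1 = $30 + $36 = $66
Min cost = min($79, $66) = $66

$66


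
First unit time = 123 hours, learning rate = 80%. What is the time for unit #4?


Formula: T_n = T_1 * (learning_rate)^(log2(n)) where learning_rate = rate/100
Doublings = log2(4) = 2
T_n = 123 * 0.8^2
T_n = 123 * 0.64 = 78.7 hours

78.7 hours


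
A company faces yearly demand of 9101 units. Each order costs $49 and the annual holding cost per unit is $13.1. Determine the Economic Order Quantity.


Formula: EOQ = sqrt(2 * D * S / H)
Numerator: 2 * 9101 * 49 = 891898
2DS/H = 891898 / 13.1 = 68083.8
EOQ = sqrt(68083.8) = 260.9 units

260.9 units


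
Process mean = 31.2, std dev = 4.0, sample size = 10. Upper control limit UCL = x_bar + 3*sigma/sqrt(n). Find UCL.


UCL = 31.2 + 3 * 4.0 / sqrt(10)

34.99


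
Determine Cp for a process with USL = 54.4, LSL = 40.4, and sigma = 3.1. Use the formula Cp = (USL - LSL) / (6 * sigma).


Cp = (54.4 - 40.4) / (6 * 3.1)

0.75


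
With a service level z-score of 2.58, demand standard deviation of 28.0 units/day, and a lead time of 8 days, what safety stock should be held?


Formula: SS = z * sigma_d * sqrt(LT)
sqrt(LT) = sqrt(8) = 2.8284
SS = 2.58 * 28.0 * 2.8284
SS = 204.3 units

204.3 units


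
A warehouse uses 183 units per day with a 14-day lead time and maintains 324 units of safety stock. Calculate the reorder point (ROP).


Formula: ROP = (Daily Demand * Lead Time) + Safety Stock
Demand during lead time = 183 * 14 = 2562 units
ROP = 2562 + 324 = 2886 units

2886 units


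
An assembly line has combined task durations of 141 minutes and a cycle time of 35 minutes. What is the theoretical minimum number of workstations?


Formula: N_min = ceil(Sum of Task Times / Cycle Time)
N_min = ceil(141 min / 35 min) = ceil(4.0286)
N_min = 5 stations

5


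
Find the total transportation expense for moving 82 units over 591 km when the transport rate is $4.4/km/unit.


TC = dist * cost * units = 591 * 4.4 * 82 = $213232.80

$213232.80


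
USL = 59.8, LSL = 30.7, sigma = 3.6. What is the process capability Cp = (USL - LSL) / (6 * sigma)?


Cp = (59.8 - 30.7) / (6 * 3.6)

1.35


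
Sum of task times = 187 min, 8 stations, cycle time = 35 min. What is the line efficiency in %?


Formula: Efficiency = Sum of Task Times / (N_stations * CT) * 100
Total station capacity = 8 stations * 35 min = 280 min
Efficiency = 187 / 280 * 100 = 66.8%

66.8%


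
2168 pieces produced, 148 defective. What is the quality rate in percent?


Formula: Quality Rate = Good Pieces / Total Pieces * 100
Good pieces = 2168 - 148 = 2020
QR = 2020 / 2168 * 100 = 93.2%

93.2%


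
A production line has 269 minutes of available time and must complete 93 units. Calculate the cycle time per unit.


Formula: CT = Available Time / Number of Units
CT = 269 min / 93 units
CT = 2.89 min/unit

2.89 min/unit


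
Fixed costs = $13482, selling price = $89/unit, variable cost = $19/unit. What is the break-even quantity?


Formula: BEQ = Fixed Costs / (Price - Variable Cost)
Contribution margin = $89 - $19 = $70/unit
BEQ = ceil($13482 / $70/unit) = ceil(192.6) = 193 units

193 units


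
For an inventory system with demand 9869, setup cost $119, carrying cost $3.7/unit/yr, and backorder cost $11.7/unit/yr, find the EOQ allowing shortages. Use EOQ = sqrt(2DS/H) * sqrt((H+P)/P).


Formula: EOQ* = sqrt(2DS/H) * sqrt((H+P)/P)
Base EOQ = sqrt(2*9869*119/3.7) = 796.75 units
Correction = sqrt((3.7+11.7)/11.7) = 1.14727
EOQ* = 796.75 * 1.14727 = 914.1 units

914.1 units


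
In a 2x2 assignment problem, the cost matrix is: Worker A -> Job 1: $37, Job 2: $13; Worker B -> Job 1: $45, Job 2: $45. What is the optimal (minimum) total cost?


Option 1: A->1 + B->2 = $37 + $45 = $82
Option 2: A->2 + B->1 = $13 + $45 = $58
Min cost = min($82, $58) = $58

$58


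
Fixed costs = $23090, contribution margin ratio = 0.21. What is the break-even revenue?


Formula: BER = Fixed Costs / Contribution Margin Ratio
BER = $23090 / 0.21
BER = $109952.38 (to the nearest cent)

$109952.38


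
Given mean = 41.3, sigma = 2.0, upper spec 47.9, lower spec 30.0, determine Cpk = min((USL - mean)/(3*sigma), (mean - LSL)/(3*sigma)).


Cpu = (47.9 - 41.3) / (3 * 2.0) = 1.1
Cpl = (41.3 - 30.0) / (3 * 2.0) = 1.88
Cpk = min(1.1, 1.88) = 1.1

1.1


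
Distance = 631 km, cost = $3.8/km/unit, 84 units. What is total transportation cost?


TC = dist * cost * units = 631 * 3.8 * 84 = $201415.20

$201415.20


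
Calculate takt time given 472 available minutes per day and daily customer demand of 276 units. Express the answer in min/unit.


Formula: Takt Time = Available Production Time / Customer Demand
Takt = 472 min/day / 276 units/day
Takt = 1.71 min/unit

1.71 min/unit


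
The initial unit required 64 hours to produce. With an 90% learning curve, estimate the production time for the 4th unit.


Formula: T_n = T_1 * (learning_rate)^(log2(n)) where learning_rate = rate/100
Doublings = log2(4) = 2
T_n = 64 * 0.9^2
T_n = 64 * 0.81 = 51.8 hours

51.8 hours


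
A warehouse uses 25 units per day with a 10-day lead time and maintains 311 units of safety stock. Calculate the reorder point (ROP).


Formula: ROP = (Daily Demand * Lead Time) + Safety Stock
Demand during lead time = 25 * 10 = 250 units
ROP = 250 + 311 = 561 units

561 units


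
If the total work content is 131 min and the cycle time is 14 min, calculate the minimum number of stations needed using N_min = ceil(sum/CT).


Formula: N_min = ceil(Sum of Task Times / Cycle Time)
N_min = ceil(131 min / 14 min) = ceil(9.3571)
N_min = 10 stations

10


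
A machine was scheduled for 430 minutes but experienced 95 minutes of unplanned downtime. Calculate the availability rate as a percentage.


Formula: Availability = (Planned Time - Downtime) / Planned Time * 100
Uptime = 430 - 95 = 335 min
Availability = 335 / 430 * 100 = 77.9%

77.9%


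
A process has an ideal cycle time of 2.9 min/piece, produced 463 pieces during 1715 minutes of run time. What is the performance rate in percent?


Formula: Performance = (Ideal CT * Total Count) / Run Time * 100
Ideal output time = 2.9 * 463 = 1342.7 min
Performance = 1342.7 / 1715 * 100 = 78.3%

78.3%


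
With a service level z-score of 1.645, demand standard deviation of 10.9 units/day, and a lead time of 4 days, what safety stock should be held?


Formula: SS = z * sigma_d * sqrt(LT)
sqrt(LT) = sqrt(4) = 2.0
SS = 1.645 * 10.9 * 2.0
SS = 35.9 units

35.9 units


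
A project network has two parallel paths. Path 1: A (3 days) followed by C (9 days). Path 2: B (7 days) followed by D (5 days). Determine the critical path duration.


Path 1 = 3 + 9 = 12 days
Path 2 = 7 + 5 = 12 days
Duration = max(12, 12) = 12 days

12 days


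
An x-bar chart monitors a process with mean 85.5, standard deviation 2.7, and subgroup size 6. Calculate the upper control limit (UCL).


UCL = 85.5 + 3 * 2.7 / sqrt(6)

88.81


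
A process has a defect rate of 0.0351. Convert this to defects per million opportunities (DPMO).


DPMO = defect_rate * 1000000 = 0.0351 * 1000000

35100


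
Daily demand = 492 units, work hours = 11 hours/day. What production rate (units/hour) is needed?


Formula: Production Rate = Daily Demand / Available Hours
Rate = 492 units/day / 11 hours/day
Rate = 44.7 units/hour

44.7 units/hour


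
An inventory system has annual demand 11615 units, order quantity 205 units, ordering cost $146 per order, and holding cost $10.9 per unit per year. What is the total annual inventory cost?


TC = 11615/205 * 146 + 205/2 * 10.9

$9389.40


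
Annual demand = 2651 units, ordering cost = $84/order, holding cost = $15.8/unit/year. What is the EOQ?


Formula: EOQ = sqrt(2 * D * S / H)
Numerator: 2 * 2651 * 84 = 445368
2DS/H = 445368 / 15.8 = 28187.8
EOQ = sqrt(28187.8) = 167.9 units

167.9 units


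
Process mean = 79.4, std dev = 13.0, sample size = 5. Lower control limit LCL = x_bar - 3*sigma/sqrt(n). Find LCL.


LCL = 79.4 - 3 * 13.0 / sqrt(5)

61.96


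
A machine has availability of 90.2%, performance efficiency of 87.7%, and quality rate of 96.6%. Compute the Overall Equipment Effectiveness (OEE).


Formula: OEE = Availability * Performance * Quality / 10000
A * P = 90.2% * 87.7% / 100 = 79.11%
OEE = 79.11% * 96.6% / 100 = 76.4%

76.4%


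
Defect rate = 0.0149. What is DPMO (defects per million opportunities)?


DPMO = defect_rate * 1000000 = 0.0149 * 1000000

14900


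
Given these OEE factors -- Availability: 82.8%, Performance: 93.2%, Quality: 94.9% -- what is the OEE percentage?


Formula: OEE = Availability * Performance * Quality / 10000
A * P = 82.8% * 93.2% / 100 = 77.17%
OEE = 77.17% * 94.9% / 100 = 73.2%

73.2%


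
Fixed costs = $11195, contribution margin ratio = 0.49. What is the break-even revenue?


Formula: BER = Fixed Costs / Contribution Margin Ratio
BER = $11195 / 0.49
BER = $22846.94 (to the nearest cent)

$22846.94


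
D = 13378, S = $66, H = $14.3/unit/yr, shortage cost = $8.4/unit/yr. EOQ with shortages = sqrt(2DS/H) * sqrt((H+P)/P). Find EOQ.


Formula: EOQ* = sqrt(2DS/H) * sqrt((H+P)/P)
Base EOQ = sqrt(2*13378*66/14.3) = 351.41 units
Correction = sqrt((14.3+8.4)/8.4) = 1.64389
EOQ* = 351.41 * 1.64389 = 577.7 units

577.7 units


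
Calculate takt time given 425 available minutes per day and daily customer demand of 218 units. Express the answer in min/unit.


Formula: Takt Time = Available Production Time / Customer Demand
Takt = 425 min/day / 218 units/day
Takt = 1.95 min/unit

1.95 min/unit


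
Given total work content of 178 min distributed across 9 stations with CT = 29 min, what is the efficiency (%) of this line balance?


Formula: Efficiency = Sum of Task Times / (N_stations * CT) * 100
Total station capacity = 9 stations * 29 min = 261 min
Efficiency = 178 / 261 * 100 = 68.2%

68.2%


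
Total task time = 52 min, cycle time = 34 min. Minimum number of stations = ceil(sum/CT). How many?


Formula: N_min = ceil(Sum of Task Times / Cycle Time)
N_min = ceil(52 min / 34 min) = ceil(1.5294)
N_min = 2 stations

2


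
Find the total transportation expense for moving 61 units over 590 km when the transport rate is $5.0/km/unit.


TC = dist * cost * units = 590 * 5.0 * 61 = $179950.00

$179950.00


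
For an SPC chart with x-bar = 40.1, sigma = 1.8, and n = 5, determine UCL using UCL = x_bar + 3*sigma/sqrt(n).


UCL = 40.1 + 3 * 1.8 / sqrt(5)

42.51


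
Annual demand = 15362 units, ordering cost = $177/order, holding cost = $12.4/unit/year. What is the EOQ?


Formula: EOQ = sqrt(2 * D * S / H)
Numerator: 2 * 15362 * 177 = 5438148
2DS/H = 5438148 / 12.4 = 438560.3
EOQ = sqrt(438560.3) = 662.2 units

662.2 units


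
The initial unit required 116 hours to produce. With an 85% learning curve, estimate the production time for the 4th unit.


Formula: T_n = T_1 * (learning_rate)^(log2(n)) where learning_rate = rate/100
Doublings = log2(4) = 2
T_n = 116 * 0.85^2
T_n = 116 * 0.7225 = 83.8 hours

83.8 hours


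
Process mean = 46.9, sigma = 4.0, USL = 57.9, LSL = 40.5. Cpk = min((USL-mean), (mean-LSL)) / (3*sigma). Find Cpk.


Cpu = (57.9 - 46.9) / (3 * 4.0) = 0.92
Cpl = (46.9 - 40.5) / (3 * 4.0) = 0.53
Cpk = min(0.92, 0.53) = 0.53

0.53


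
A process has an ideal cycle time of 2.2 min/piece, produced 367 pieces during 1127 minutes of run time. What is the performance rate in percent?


Formula: Performance = (Ideal CT * Total Count) / Run Time * 100
Ideal output time = 2.2 * 367 = 807.4 min
Performance = 807.4 / 1127 * 100 = 71.6%

71.6%


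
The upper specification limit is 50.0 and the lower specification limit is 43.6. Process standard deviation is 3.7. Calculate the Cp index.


Cp = (50.0 - 43.6) / (6 * 3.7)

0.29


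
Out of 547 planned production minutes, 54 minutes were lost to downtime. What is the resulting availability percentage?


Formula: Availability = (Planned Time - Downtime) / Planned Time * 100
Uptime = 547 - 54 = 493 min
Availability = 493 / 547 * 100 = 90.1%

90.1%


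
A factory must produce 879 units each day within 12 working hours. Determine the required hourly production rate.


Formula: Production Rate = Daily Demand / Available Hours
Rate = 879 units/day / 12 hours/day
Rate = 73.3 units/hour

73.3 units/hour


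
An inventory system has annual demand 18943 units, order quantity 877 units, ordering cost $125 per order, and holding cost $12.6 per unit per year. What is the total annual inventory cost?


TC = 18943/877 * 125 + 877/2 * 12.6

$8225.07


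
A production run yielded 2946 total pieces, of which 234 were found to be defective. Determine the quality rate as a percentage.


Formula: Quality Rate = Good Pieces / Total Pieces * 100
Good pieces = 2946 - 234 = 2712
QR = 2712 / 2946 * 100 = 92.1%

92.1%


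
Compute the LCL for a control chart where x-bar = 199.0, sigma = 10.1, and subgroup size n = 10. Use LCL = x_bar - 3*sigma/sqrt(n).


LCL = 199.0 - 3 * 10.1 / sqrt(10)

189.42


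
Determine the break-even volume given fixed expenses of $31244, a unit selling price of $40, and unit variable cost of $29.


Formula: BEQ = Fixed Costs / (Price - Variable Cost)
Contribution margin = $40 - $29 = $11/unit
BEQ = ceil($31244 / $11/unit) = ceil(2840.36) = 2841 units

2841 units


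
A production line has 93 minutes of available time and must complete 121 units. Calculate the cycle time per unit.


Formula: CT = Available Time / Number of Units
CT = 93 min / 121 units
CT = 0.77 min/unit

0.77 min/unit


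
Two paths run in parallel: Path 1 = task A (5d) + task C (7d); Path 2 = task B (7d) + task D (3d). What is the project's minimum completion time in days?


Path 1 = 5 + 7 = 12 days
Path 2 = 7 + 3 = 10 days
Duration = max(12, 10) = 12 days

12 days


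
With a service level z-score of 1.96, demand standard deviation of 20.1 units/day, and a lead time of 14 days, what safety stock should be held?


Formula: SS = z * sigma_d * sqrt(LT)
sqrt(LT) = sqrt(14) = 3.7417
SS = 1.96 * 20.1 * 3.7417
SS = 147.4 units

147.4 units


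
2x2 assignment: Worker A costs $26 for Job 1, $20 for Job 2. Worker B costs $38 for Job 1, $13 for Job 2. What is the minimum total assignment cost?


Option 1: A->1 + B->2 = $26 + $13 = $39
Option 2: A->2 + B->1 = $20 + $38 = $58
Min cost = min($39, $58) = $39

$39


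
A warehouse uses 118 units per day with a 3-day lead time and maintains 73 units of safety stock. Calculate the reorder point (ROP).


Formula: ROP = (Daily Demand * Lead Time) + Safety Stock
Demand during lead time = 118 * 3 = 354 units
ROP = 354 + 73 = 427 units

427 units


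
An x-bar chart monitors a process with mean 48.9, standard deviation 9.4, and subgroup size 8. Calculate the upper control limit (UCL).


UCL = 48.9 + 3 * 9.4 / sqrt(8)

58.87


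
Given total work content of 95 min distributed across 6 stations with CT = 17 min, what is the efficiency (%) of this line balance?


Formula: Efficiency = Sum of Task Times / (N_stations * CT) * 100
Total station capacity = 6 stations * 17 min = 102 min
Efficiency = 95 / 102 * 100 = 93.1%

93.1%


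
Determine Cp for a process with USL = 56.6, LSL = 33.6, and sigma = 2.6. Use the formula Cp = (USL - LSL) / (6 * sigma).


Cp = (56.6 - 33.6) / (6 * 2.6)

1.47


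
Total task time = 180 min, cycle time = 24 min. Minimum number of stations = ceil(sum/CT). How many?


Formula: N_min = ceil(Sum of Task Times / Cycle Time)
N_min = ceil(180 min / 24 min) = ceil(7.5)
N_min = 8 stations

8


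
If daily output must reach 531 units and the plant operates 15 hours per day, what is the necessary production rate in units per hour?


Formula: Production Rate = Daily Demand / Available Hours
Rate = 531 units/day / 15 hours/day
Rate = 35.4 units/hour

35.4 units/hour


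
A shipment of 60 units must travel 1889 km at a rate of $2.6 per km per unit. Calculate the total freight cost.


TC = dist * cost * units = 1889 * 2.6 * 60 = $294684.00

$294684.00


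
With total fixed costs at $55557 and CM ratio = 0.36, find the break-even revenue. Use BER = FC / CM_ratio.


Formula: BER = Fixed Costs / Contribution Margin Ratio
BER = $55557 / 0.36
BER = $154325.00 (to the nearest cent)

$154325.00


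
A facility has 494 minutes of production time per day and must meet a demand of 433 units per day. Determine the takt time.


Formula: Takt Time = Available Production Time / Customer Demand
Takt = 494 min/day / 433 units/day
Takt = 1.14 min/unit

1.14 min/unit


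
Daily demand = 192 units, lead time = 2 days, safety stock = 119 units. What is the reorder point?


Formula: ROP = (Daily Demand * Lead Time) + Safety Stock
Demand during lead time = 192 * 2 = 384 units
ROP = 384 + 119 = 503 units

503 units


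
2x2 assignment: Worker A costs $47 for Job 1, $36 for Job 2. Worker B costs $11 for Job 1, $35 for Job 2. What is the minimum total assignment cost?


Option 1: A->1 + B->2 = $47 + $35 = $82
Option 2: A->2 + B->1 = $36 + $11 = $47
Min cost = min($82, $47) = $47

$47


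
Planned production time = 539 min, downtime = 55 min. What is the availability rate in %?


Formula: Availability = (Planned Time - Downtime) / Planned Time * 100
Uptime = 539 - 55 = 484 min
Availability = 484 / 539 * 100 = 89.8%

89.8%


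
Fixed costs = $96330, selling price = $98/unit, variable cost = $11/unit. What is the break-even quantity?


Formula: BEQ = Fixed Costs / (Price - Variable Cost)
Contribution margin = $98 - $11 = $87/unit
BEQ = ceil($96330 / $87/unit) = ceil(1107.24) = 1108 units

1108 units


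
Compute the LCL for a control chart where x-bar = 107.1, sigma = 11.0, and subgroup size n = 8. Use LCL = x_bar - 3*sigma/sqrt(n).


LCL = 107.1 - 3 * 11.0 / sqrt(8)

95.43


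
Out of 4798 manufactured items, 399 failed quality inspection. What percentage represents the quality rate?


Formula: Quality Rate = Good Pieces / Total Pieces * 100
Good pieces = 4798 - 399 = 4399
QR = 4399 / 4798 * 100 = 91.7%

91.7%


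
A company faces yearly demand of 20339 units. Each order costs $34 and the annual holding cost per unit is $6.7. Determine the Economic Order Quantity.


Formula: EOQ = sqrt(2 * D * S / H)
Numerator: 2 * 20339 * 34 = 1383052
2DS/H = 1383052 / 6.7 = 206425.7
EOQ = sqrt(206425.7) = 454.3 units

454.3 units


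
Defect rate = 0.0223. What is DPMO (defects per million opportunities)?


DPMO = defect_rate * 1000000 = 0.0223 * 1000000

22300


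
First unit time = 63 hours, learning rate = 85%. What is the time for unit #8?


Formula: T_n = T_1 * (learning_rate)^(log2(n)) where learning_rate = rate/100
Doublings = log2(8) = 3
T_n = 63 * 0.85^3
T_n = 63 * 0.6141 = 38.7 hours

38.7 hours


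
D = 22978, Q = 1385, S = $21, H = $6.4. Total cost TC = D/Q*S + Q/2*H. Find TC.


TC = 22978/1385 * 21 + 1385/2 * 6.4

$4780.40


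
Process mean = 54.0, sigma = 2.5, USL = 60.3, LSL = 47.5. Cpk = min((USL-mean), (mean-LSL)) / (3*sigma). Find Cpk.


Cpu = (60.3 - 54.0) / (3 * 2.5) = 0.84
Cpl = (54.0 - 47.5) / (3 * 2.5) = 0.87
Cpk = min(0.84, 0.87) = 0.84

0.84


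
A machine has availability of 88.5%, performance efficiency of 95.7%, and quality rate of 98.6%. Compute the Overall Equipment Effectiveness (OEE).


Formula: OEE = Availability * Performance * Quality / 10000
A * P = 88.5% * 95.7% / 100 = 84.69%
OEE = 84.69% * 98.6% / 100 = 83.5%

83.5%


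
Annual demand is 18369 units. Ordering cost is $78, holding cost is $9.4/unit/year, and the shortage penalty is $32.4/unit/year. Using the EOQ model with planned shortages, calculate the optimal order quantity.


Formula: EOQ* = sqrt(2DS/H) * sqrt((H+P)/P)
Base EOQ = sqrt(2*18369*78/9.4) = 552.13 units
Correction = sqrt((9.4+32.4)/32.4) = 1.13584
EOQ* = 552.13 * 1.13584 = 627.1 units

627.1 units


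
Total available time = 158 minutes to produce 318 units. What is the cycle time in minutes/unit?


Formula: CT = Available Time / Number of Units
CT = 158 min / 318 units
CT = 0.5 min/unit

0.5 min/unit


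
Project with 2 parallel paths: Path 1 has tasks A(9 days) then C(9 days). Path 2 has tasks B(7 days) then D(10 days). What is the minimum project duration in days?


Path 1 = 9 + 9 = 18 days
Path 2 = 7 + 10 = 17 days
Duration = max(18, 17) = 18 days

18 days


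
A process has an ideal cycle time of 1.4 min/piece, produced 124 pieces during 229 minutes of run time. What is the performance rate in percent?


Formula: Performance = (Ideal CT * Total Count) / Run Time * 100
Ideal output time = 1.4 * 124 = 173.6 min
Performance = 173.6 / 229 * 100 = 75.8%

75.8%


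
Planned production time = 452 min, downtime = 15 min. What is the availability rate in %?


Formula: Availability = (Planned Time - Downtime) / Planned Time * 100
Uptime = 452 - 15 = 437 min
Availability = 437 / 452 * 100 = 96.7%

96.7%


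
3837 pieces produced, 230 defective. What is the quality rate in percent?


Formula: Quality Rate = Good Pieces / Total Pieces * 100
Good pieces = 3837 - 230 = 3607
QR = 3607 / 3837 * 100 = 94.0%

94.0%


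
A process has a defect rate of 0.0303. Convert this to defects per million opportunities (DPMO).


DPMO = defect_rate * 1000000 = 0.0303 * 1000000

30300


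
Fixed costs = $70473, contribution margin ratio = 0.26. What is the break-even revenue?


Formula: BER = Fixed Costs / Contribution Margin Ratio
BER = $70473 / 0.26
BER = $271050.00 (to the nearest cent)

$271050.00


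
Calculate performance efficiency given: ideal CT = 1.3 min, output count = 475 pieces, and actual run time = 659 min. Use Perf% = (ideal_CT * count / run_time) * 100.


Formula: Performance = (Ideal CT * Total Count) / Run Time * 100
Ideal output time = 1.3 * 475 = 617.5 min
Performance = 617.5 / 659 * 100 = 93.7%

93.7%


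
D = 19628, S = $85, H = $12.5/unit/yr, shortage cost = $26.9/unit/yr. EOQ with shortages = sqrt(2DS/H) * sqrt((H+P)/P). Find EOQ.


Formula: EOQ* = sqrt(2DS/H) * sqrt((H+P)/P)
Base EOQ = sqrt(2*19628*85/12.5) = 516.66 units
Correction = sqrt((12.5+26.9)/26.9) = 1.21024
EOQ* = 516.66 * 1.21024 = 625.3 units

625.3 units


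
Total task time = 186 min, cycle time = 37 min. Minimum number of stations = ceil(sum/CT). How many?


Formula: N_min = ceil(Sum of Task Times / Cycle Time)
N_min = ceil(186 min / 37 min) = ceil(5.027)
N_min = 6 stations

6


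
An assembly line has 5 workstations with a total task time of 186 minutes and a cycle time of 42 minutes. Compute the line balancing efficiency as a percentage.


Formula: Efficiency = Sum of Task Times / (N_stations * CT) * 100
Total station capacity = 5 stations * 42 min = 210 min
Efficiency = 186 / 210 * 100 = 88.6%

88.6%


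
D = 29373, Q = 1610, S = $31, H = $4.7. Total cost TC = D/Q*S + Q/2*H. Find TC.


TC = 29373/1610 * 31 + 1610/2 * 4.7

$4349.07


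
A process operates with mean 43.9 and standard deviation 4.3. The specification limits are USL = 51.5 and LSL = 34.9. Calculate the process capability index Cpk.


Cpu = (51.5 - 43.9) / (3 * 4.3) = 0.59
Cpl = (43.9 - 34.9) / (3 * 4.3) = 0.7
Cpk = min(0.59, 0.7) = 0.59

0.59


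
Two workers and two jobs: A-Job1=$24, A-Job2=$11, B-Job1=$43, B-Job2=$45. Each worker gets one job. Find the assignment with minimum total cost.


Option 1: A->1 + B->2 = $24 + $45 = $69
Option 2: A->2 + B->1 = $11 + $43 = $54
Min cost = min($69, $54) = $54

$54


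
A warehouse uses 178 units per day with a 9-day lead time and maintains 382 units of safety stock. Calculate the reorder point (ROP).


Formula: ROP = (Daily Demand * Lead Time) + Safety Stock
Demand during lead time = 178 * 9 = 1602 units
ROP = 1602 + 382 = 1984 units

1984 units


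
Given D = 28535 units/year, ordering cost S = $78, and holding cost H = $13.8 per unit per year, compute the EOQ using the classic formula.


Formula: EOQ = sqrt(2 * D * S / H)
Numerator: 2 * 28535 * 78 = 4451460
2DS/H = 4451460 / 13.8 = 322569.6
EOQ = sqrt(322569.6) = 568.0 units

568.0 units


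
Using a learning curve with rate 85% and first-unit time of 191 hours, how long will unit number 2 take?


Formula: T_n = T_1 * (learning_rate)^(log2(n)) where learning_rate = rate/100
Doublings = log2(2) = 1
T_n = 191 * 0.85^1
T_n = 191 * 0.85 = 162.4 hours

162.4 hours


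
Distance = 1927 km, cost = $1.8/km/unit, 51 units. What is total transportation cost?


TC = dist * cost * units = 1927 * 1.8 * 51 = $176898.60

$176898.60


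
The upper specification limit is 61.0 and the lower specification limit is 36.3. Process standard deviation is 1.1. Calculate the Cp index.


Cp = (61.0 - 36.3) / (6 * 1.1)

3.74


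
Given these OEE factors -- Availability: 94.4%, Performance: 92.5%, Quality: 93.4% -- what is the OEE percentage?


Formula: OEE = Availability * Performance * Quality / 10000
A * P = 94.4% * 92.5% / 100 = 87.32%
OEE = 87.32% * 93.4% / 100 = 81.6%

81.6%


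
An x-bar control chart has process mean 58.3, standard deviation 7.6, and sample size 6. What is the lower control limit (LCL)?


LCL = 58.3 - 3 * 7.6 / sqrt(6)

48.99


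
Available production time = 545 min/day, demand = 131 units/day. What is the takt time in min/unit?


Formula: Takt Time = Available Production Time / Customer Demand
Takt = 545 min/day / 131 units/day
Takt = 4.16 min/unit

4.16 min/unit


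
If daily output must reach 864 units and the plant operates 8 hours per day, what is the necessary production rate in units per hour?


Formula: Production Rate = Daily Demand / Available Hours
Rate = 864 units/day / 8 hours/day
Rate = 108.0 units/hour

108.0 units/hour


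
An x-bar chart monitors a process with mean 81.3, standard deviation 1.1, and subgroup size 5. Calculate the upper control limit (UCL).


UCL = 81.3 + 3 * 1.1 / sqrt(5)

82.78


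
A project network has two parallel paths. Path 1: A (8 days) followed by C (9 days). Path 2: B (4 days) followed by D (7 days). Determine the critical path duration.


Path 1 = 8 + 9 = 17 days
Path 2 = 4 + 7 = 11 days
Duration = max(17, 11) = 17 days

17 days


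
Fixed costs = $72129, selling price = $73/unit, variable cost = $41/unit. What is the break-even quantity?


Formula: BEQ = Fixed Costs / (Price - Variable Cost)
Contribution margin = $73 - $41 = $32/unit
BEQ = ceil($72129 / $32/unit) = ceil(2254.03) = 2255 units

2255 units


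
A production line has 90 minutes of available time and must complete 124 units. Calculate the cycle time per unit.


Formula: CT = Available Time / Number of Units
CT = 90 min / 124 units
CT = 0.73 min/unit

0.73 min/unit


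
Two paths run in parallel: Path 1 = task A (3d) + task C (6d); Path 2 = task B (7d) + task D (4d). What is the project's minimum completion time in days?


Path 1 = 3 + 6 = 9 days
Path 2 = 7 + 4 = 11 days
Duration = max(9, 11) = 11 days

11 days


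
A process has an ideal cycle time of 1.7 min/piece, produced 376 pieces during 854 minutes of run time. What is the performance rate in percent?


Formula: Performance = (Ideal CT * Total Count) / Run Time * 100
Ideal output time = 1.7 * 376 = 639.2 min
Performance = 639.2 / 854 * 100 = 74.8%

74.8%


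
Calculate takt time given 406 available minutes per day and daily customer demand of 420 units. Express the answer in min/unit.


Formula: Takt Time = Available Production Time / Customer Demand
Takt = 406 min/day / 420 units/day
Takt = 0.97 min/unit

0.97 min/unit


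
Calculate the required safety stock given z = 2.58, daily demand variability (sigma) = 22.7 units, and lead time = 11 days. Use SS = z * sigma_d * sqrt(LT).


Formula: SS = z * sigma_d * sqrt(LT)
sqrt(LT) = sqrt(11) = 3.3166
SS = 2.58 * 22.7 * 3.3166
SS = 194.2 units

194.2 units


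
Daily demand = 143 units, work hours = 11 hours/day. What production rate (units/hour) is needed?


Formula: Production Rate = Daily Demand / Available Hours
Rate = 143 units/day / 11 hours/day
Rate = 13.0 units/hour

13.0 units/hour


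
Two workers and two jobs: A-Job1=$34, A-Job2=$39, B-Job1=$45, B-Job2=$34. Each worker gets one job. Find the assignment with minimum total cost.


Option 1: A->1 + B->2 = $34 + $34 = $68
Option 2: A->2 + B->1 = $39 + $45 = $84
Min cost = min($68, $84) = $68

$68


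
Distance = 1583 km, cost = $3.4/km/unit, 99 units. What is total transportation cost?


TC = dist * cost * units = 1583 * 3.4 * 99 = $532837.80

$532837.80


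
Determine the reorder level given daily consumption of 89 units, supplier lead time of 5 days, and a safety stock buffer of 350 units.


Formula: ROP = (Daily Demand * Lead Time) + Safety Stock
Demand during lead time = 89 * 5 = 445 units
ROP = 445 + 350 = 795 units

795 units


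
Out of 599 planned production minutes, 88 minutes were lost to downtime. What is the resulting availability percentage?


Formula: Availability = (Planned Time - Downtime) / Planned Time * 100
Uptime = 599 - 88 = 511 min
Availability = 511 / 599 * 100 = 85.3%

85.3%


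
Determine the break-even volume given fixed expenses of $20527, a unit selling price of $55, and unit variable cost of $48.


Formula: BEQ = Fixed Costs / (Price - Variable Cost)
Contribution margin = $55 - $48 = $7/unit
BEQ = ceil($20527 / $7/unit) = ceil(2932.43) = 2933 units

2933 units


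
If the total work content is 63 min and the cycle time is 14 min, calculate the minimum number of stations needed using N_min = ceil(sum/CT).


Formula: N_min = ceil(Sum of Task Times / Cycle Time)
N_min = ceil(63 min / 14 min) = ceil(4.5)
N_min = 5 stations

5


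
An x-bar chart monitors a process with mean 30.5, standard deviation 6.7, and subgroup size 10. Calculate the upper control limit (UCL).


UCL = 30.5 + 3 * 6.7 / sqrt(10)

36.86


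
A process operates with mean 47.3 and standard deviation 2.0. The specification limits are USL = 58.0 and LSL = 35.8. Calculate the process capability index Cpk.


Cpu = (58.0 - 47.3) / (3 * 2.0) = 1.78
Cpl = (47.3 - 35.8) / (3 * 2.0) = 1.92
Cpk = min(1.78, 1.92) = 1.78

1.78


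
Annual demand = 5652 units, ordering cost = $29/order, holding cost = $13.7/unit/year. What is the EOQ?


Formula: EOQ = sqrt(2 * D * S / H)
Numerator: 2 * 5652 * 29 = 327816
2DS/H = 327816 / 13.7 = 23928.2
EOQ = sqrt(23928.2) = 154.7 units

154.7 units


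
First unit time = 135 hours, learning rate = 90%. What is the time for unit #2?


Formula: T_n = T_1 * (learning_rate)^(log2(n)) where learning_rate = rate/100
Doublings = log2(2) = 1
T_n = 135 * 0.9^1
T_n = 135 * 0.9 = 121.5 hours

121.5 hours


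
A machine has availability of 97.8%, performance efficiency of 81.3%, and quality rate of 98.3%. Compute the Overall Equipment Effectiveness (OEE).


Formula: OEE = Availability * Performance * Quality / 10000
A * P = 97.8% * 81.3% / 100 = 79.51%
OEE = 79.51% * 98.3% / 100 = 78.2%

78.2%


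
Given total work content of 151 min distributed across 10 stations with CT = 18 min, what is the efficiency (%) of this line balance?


Formula: Efficiency = Sum of Task Times / (N_stations * CT) * 100
Total station capacity = 10 stations * 18 min = 180 min
Efficiency = 151 / 180 * 100 = 83.9%

83.9%


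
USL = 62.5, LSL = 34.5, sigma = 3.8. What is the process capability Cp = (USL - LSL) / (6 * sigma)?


Cp = (62.5 - 34.5) / (6 * 3.8)

1.23


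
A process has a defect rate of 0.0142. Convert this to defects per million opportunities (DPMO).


DPMO = defect_rate * 1000000 = 0.0142 * 1000000

14200


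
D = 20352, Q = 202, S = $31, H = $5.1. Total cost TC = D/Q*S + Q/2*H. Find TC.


TC = 20352/202 * 31 + 202/2 * 5.1

$3638.43


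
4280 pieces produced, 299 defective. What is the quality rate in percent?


Formula: Quality Rate = Good Pieces / Total Pieces * 100
Good pieces = 4280 - 299 = 3981
QR = 3981 / 4280 * 100 = 93.0%

93.0%


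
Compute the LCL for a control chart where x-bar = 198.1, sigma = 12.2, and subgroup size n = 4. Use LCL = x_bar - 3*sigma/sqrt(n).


LCL = 198.1 - 3 * 12.2 / sqrt(4)

179.8


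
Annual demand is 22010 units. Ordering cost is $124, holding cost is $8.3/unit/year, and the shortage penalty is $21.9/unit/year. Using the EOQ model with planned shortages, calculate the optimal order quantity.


Formula: EOQ* = sqrt(2DS/H) * sqrt((H+P)/P)
Base EOQ = sqrt(2*22010*124/8.3) = 810.96 units
Correction = sqrt((8.3+21.9)/21.9) = 1.17431
EOQ* = 810.96 * 1.17431 = 952.3 units

952.3 units


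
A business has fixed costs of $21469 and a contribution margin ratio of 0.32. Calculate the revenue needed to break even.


Formula: BER = Fixed Costs / Contribution Margin Ratio
BER = $21469 / 0.32
BER = $67090.63 (to the nearest cent)

$67090.63


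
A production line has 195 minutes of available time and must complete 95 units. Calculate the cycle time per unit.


Formula: CT = Available Time / Number of Units
CT = 195 min / 95 units
CT = 2.05 min/unit

2.05 min/unit


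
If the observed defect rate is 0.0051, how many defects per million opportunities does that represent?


DPMO = defect_rate * 1000000 = 0.0051 * 1000000

5100


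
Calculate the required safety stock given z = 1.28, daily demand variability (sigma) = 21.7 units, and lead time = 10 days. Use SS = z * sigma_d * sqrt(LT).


Formula: SS = z * sigma_d * sqrt(LT)
sqrt(LT) = sqrt(10) = 3.1623
SS = 1.28 * 21.7 * 3.1623
SS = 87.8 units

87.8 units


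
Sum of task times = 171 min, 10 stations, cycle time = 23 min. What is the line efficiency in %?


Formula: Efficiency = Sum of Task Times / (N_stations * CT) * 100
Total station capacity = 10 stations * 23 min = 230 min
Efficiency = 171 / 230 * 100 = 74.3%

74.3%


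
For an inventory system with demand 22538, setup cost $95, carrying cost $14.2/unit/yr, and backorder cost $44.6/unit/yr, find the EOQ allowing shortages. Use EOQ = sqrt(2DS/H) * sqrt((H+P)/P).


Formula: EOQ* = sqrt(2DS/H) * sqrt((H+P)/P)
Base EOQ = sqrt(2*22538*95/14.2) = 549.15 units
Correction = sqrt((14.2+44.6)/44.6) = 1.14821
EOQ* = 549.15 * 1.14821 = 630.5 units

630.5 units


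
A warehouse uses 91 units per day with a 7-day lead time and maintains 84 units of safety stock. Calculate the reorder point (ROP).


Formula: ROP = (Daily Demand * Lead Time) + Safety Stock
Demand during lead time = 91 * 7 = 637 units
ROP = 637 + 84 = 721 units

721 units


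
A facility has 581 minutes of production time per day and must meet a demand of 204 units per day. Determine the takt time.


Formula: Takt Time = Available Production Time / Customer Demand
Takt = 581 min/day / 204 units/day
Takt = 2.85 min/unit

2.85 min/unit


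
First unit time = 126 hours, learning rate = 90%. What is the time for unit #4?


Formula: T_n = T_1 * (learning_rate)^(log2(n)) where learning_rate = rate/100
Doublings = log2(4) = 2
T_n = 126 * 0.9^2
T_n = 126 * 0.81 = 102.1 hours

102.1 hours


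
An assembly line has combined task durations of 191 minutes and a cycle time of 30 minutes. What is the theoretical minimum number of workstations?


Formula: N_min = ceil(Sum of Task Times / Cycle Time)
N_min = ceil(191 min / 30 min) = ceil(6.3667)
N_min = 7 stations

7


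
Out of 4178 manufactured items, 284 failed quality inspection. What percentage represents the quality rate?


Formula: Quality Rate = Good Pieces / Total Pieces * 100
Good pieces = 4178 - 284 = 3894
QR = 3894 / 4178 * 100 = 93.2%

93.2%


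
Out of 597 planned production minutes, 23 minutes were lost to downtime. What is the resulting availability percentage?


Formula: Availability = (Planned Time - Downtime) / Planned Time * 100
Uptime = 597 - 23 = 574 min
Availability = 574 / 597 * 100 = 96.1%

96.1%


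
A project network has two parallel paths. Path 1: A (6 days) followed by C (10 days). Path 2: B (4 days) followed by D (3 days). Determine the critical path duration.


Path 1 = 6 + 10 = 16 days
Path 2 = 4 + 3 = 7 days
Duration = max(16, 7) = 16 days

16 days


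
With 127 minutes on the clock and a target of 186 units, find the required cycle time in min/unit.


Formula: CT = Available Time / Number of Units
CT = 127 min / 186 units
CT = 0.68 min/unit

0.68 min/unit


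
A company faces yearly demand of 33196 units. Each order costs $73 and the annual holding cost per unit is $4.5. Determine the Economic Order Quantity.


Formula: EOQ = sqrt(2 * D * S / H)
Numerator: 2 * 33196 * 73 = 4846616
2DS/H = 4846616 / 4.5 = 1077025.8
EOQ = sqrt(1077025.8) = 1037.8 units

1037.8 units


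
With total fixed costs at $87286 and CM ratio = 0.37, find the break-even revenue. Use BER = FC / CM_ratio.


Formula: BER = Fixed Costs / Contribution Margin Ratio
BER = $87286 / 0.37
BER = $235908.11 (to the nearest cent)

$235908.11


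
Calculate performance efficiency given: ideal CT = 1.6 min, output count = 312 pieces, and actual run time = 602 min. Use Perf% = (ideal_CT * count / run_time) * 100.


Formula: Performance = (Ideal CT * Total Count) / Run Time * 100
Ideal output time = 1.6 * 312 = 499.2 min
Performance = 499.2 / 602 * 100 = 82.9%

82.9%


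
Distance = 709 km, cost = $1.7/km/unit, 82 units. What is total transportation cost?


TC = dist * cost * units = 709 * 1.7 * 82 = $98834.60

$98834.60


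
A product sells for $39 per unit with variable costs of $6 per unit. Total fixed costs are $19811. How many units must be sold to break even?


Formula: BEQ = Fixed Costs / (Price - Variable Cost)
Contribution margin = $39 - $6 = $33/unit
BEQ = ceil($19811 / $33/unit) = ceil(600.33) = 601 units

601 units
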